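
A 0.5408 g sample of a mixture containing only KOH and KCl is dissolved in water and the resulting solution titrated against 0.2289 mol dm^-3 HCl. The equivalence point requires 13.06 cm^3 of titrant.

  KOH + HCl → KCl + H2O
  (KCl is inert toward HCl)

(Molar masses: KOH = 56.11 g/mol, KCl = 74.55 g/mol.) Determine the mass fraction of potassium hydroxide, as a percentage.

31.02 %

n(HCl) = 0.01306 × 0.2289 = 2.989 × 10^-3 mol
Let x = n(KOH), y = n(KCl).
Titrant: 1x = 2.989 × 10^-3;  mass: 56.11x + 74.55y = 0.5408
Solving, x = 2.989 × 10^-3 mol, y = 5.004 × 10^-3 mol
mass of KOH = 2.989 × 10^-3 × 56.11 = 0.1677 g
% KOH = 0.1677 / 0.5408 × 100 = 31.02 %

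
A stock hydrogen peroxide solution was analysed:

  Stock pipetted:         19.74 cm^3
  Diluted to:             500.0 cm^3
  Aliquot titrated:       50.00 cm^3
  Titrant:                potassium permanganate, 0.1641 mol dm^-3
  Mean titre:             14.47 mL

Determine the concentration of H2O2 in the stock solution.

2 MnO4^- + 5 H2O2 + 6 H^+ → 2 Mn^2+ + 5 O2 + 8 H2O
n(KMnO4) = 0.01447 × 0.1641 = 2.375 × 10^-3 mol
From the 5:2 ratio, n(H2O2) in the aliquot = 5/2 × 2.375 × 10^-3 = 5.936 × 10^-3 mol
[H2O2]_dilute = 5.936 × 10^-3 / 0.05000 = 0.1187 mol/L
Dilution factor = 500.0 / 19.74 = 25.33
[H2O2]_stock = 0.1187 × 25.33 = 3.007 mol/L

3.007 mol/L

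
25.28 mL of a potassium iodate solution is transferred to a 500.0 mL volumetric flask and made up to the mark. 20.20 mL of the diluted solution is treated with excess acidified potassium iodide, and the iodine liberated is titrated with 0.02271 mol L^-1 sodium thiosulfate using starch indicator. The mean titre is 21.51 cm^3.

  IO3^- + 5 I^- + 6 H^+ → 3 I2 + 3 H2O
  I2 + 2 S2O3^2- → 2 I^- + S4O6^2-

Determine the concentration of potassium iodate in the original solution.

n(S2O3^2-) = 0.02151 × 0.02271 = 4.885 × 10^-4 mol
n(I2) = n(S2O3^2-)/2 = 2.442 × 10^-4 mol
From the 1:3 ratio, n(IO3^-) in the aliquot = 1/3 × 2.442 × 10^-4 = 8.142 × 10^-5 mol
[IO3^-]_dilute = 8.142 × 10^-5 / 0.02020 = 0.004030 mol/L
[IO3^-]_original = 0.004030 × 500.0/25.28 = 0.07972 mol/L

0.07972 mol/L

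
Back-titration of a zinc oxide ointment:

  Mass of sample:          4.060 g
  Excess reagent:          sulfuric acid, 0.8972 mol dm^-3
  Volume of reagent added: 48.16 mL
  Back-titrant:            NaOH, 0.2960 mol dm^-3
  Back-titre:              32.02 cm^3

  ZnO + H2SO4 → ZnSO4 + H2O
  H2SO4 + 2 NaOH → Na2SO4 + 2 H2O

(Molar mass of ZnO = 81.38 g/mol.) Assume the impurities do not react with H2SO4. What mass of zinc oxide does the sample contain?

3.131 g

n(H2SO4) added = 0.04816 × 0.8972 = 0.04321 mol
n(NaOH) used in back-titration = 0.03202 × 0.2960 = 9.478 × 10^-3 mol
From the 1:2 ratio, n(H2SO4) left over = 1/2 × 9.478 × 10^-3 = 4.739 × 10^-3 mol
n(H2SO4) consumed by analyte = 0.04321 − 4.739 × 10^-3 = 0.03847 mol
n(ZnO) = 0.03847 mol (1:1 ratio)
mass of ZnO = 0.03847 × 81.38 = 3.131 g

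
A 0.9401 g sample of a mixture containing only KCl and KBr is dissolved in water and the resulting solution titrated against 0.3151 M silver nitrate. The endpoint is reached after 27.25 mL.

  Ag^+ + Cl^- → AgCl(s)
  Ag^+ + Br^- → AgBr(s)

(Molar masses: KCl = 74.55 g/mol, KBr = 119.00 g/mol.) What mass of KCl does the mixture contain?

0.1370 g

n(AgNO3) = 0.02725 × 0.3151 = 8.586 × 10^-3 mol
Let x = n(KCl), y = n(KBr).
Titrant: 1x + 1y = 8.586 × 10^-3;  mass: 74.55x + 119.00y = 0.9401
Solving, x = 1.838 × 10^-3 mol, y = 6.749 × 10^-3 mol
mass of KCl = 1.838 × 10^-3 × 74.55 = 0.1370 g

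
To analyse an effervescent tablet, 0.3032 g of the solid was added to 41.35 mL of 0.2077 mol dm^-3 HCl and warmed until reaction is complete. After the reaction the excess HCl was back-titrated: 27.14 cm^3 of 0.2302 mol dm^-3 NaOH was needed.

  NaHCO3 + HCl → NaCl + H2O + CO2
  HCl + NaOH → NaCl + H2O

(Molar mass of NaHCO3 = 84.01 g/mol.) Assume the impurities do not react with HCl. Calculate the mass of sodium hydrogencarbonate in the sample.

n(HCl) added = 0.04135 × 0.2077 = 8.588 × 10^-3 mol
n(NaOH) used in back-titration = 0.02714 × 0.2302 = 6.248 × 10^-3 mol
n(HCl) left over = 6.248 × 10^-3 mol (1:1 ratio)
n(HCl) consumed by analyte = 8.588 × 10^-3 − 6.248 × 10^-3 = 2.341 × 10^-3 mol
n(NaHCO3) = 2.341 × 10^-3 mol (1:1 ratio)
mass of NaHCO3 = 2.341 × 10^-3 × 84.01 = 0.1966 g

0.1966 g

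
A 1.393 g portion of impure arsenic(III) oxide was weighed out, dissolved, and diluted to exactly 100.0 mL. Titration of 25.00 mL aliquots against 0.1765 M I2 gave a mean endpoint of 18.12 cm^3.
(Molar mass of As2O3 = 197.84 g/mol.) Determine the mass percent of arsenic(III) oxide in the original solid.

90.84 %

As2O3 + 2 I2 + 2 H2O → As2O5 + 4 HI
n(I2) per titration = 0.01812 × 0.1765 = 3.198 × 10^-3 mol
From the 1:2 ratio, n(As2O3) in each aliquot = 1/2 × 3.198 × 10^-3 = 1.599 × 10^-3 mol
n(As2O3) in the whole flask = 1.599 × 10^-3 × 100.0/25.00 = 6.396 × 10^-3 mol
mass of As2O3 = 6.396 × 10^-3 × 197.84 = 1.265 g
% As2O3 = 1.265 / 1.393 × 100 = 90.84 %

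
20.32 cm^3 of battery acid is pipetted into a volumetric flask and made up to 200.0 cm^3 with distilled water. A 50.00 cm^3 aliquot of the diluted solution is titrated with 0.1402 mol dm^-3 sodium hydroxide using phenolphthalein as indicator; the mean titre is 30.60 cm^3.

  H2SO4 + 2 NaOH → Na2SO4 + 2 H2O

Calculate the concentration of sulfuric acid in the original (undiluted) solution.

n(NaOH) = 0.03060 × 0.1402 = 4.290 × 10^-3 mol
From the 1:2 ratio, n(H2SO4) in the aliquot = 1/2 × 4.290 × 10^-3 = 2.145 × 10^-3 mol
[H2SO4]_dilute = 2.145 × 10^-3 / 0.05000 = 0.04290 mol/L
Dilution factor = 200.0 / 20.32 = 9.843
[H2SO4]_stock = 0.04290 × 9.843 = 0.4223 mol/L

0.4223 mol/L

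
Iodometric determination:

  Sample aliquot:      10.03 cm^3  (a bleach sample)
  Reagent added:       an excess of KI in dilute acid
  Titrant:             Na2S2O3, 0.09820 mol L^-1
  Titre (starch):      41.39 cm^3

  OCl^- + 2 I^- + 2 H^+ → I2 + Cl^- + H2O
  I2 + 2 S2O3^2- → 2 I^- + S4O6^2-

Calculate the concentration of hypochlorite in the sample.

0.2026 mol/L

n(S2O3^2-) = 0.04139 × 0.09820 = 4.064 × 10^-3 mol
n(I2) = n(S2O3^2-)/2 = 2.032 × 10^-3 mol
n(OCl^-) in the aliquot = 2.032 × 10^-3 mol (1:1 ratio)
[OCl^-] = 2.032 × 10^-3 / 0.01003 = 0.2026 mol/L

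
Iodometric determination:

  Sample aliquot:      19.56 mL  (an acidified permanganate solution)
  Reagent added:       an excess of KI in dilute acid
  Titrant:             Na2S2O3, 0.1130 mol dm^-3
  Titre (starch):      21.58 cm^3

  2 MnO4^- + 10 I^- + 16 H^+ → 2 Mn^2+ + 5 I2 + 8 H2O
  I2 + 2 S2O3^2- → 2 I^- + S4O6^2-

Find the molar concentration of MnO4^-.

n(S2O3^2-) = 0.02158 × 0.1130 = 2.439 × 10^-3 mol
n(I2) = n(S2O3^2-)/2 = 1.219 × 10^-3 mol
From the 2:5 ratio, n(MnO4^-) in the aliquot = 2/5 × 1.219 × 10^-3 = 4.877 × 10^-4 mol
[MnO4^-] = 4.877 × 10^-4 / 0.01956 = 0.02493 mol/L

0.02493 mol/L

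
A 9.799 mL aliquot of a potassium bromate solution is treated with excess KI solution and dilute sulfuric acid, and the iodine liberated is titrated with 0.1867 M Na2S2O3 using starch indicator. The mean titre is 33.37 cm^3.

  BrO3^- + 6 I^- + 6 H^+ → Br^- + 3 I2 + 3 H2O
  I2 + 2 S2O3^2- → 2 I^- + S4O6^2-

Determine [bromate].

0.1060 M

n(S2O3^2-) = 0.03337 × 0.1867 = 6.230 × 10^-3 mol
n(I2) = n(S2O3^2-)/2 = 3.115 × 10^-3 mol
From the 1:3 ratio, n(BrO3^-) in the aliquot = 1/3 × 3.115 × 10^-3 = 1.038 × 10^-3 mol
[BrO3^-] = 1.038 × 10^-3 / 0.009799 = 0.1060 mol/L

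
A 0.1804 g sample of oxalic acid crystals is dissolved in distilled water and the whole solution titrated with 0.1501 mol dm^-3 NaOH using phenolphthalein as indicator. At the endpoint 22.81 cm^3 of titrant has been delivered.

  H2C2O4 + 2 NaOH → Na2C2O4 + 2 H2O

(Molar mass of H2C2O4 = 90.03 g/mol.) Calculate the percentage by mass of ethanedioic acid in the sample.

85.43 %

n(NaOH) = 0.02281 L × 0.1501 mol/L = 3.424 × 10^-3 mol
From the 1:2 ratio, n(H2C2O4) = 1/2 × 3.424 × 10^-3 = 1.712 × 10^-3 mol
mass of H2C2O4 = 1.712 × 10^-3 × 90.03 g/mol = 0.1541 g
% H2C2O4 = 0.1541 / 0.1804 × 100 = 85.43 %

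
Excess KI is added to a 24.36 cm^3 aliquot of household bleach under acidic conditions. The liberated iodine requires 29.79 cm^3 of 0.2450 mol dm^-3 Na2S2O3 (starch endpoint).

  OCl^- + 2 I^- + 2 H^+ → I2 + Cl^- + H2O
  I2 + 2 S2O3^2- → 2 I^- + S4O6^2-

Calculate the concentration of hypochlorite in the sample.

n(S2O3^2-) = 0.02979 × 0.2450 = 7.299 × 10^-3 mol
n(I2) = n(S2O3^2-)/2 = 3.649 × 10^-3 mol
n(OCl^-) in the aliquot = 3.649 × 10^-3 mol (1:1 ratio)
[OCl^-] = 3.649 × 10^-3 / 0.02436 = 0.1498 mol/L

0.1498 mol/L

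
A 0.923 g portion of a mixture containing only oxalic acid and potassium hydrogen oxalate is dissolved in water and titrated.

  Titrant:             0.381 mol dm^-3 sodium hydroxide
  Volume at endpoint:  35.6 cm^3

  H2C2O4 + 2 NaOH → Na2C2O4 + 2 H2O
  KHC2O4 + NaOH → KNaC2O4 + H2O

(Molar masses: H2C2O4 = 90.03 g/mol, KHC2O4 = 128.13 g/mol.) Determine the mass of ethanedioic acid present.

n(NaOH) = 0.0356 × 0.381 = 0.0136 mol
Let x = n(H2C2O4), y = n(KHC2O4).
Titrant: 2x + 1y = 0.0136;  mass: 90.03x + 128.13y = 0.923
Solving, x = 4.90 × 10^-3 mol, y = 3.76 × 10^-3 mol
mass of H2C2O4 = 4.90 × 10^-3 × 90.03 = 0.441 g

0.441 g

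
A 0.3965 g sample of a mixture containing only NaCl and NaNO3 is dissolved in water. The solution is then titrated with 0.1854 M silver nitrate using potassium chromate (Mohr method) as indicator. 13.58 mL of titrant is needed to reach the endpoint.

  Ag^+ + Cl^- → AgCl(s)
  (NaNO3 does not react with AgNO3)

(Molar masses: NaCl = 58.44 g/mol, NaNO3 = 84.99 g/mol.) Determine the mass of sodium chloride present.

n(AgNO3) = 0.01358 × 0.1854 = 2.518 × 10^-3 mol
Let x = n(NaCl), y = n(NaNO3).
Titrant: 1x = 2.518 × 10^-3;  mass: 58.44x + 84.99y = 0.3965
Solving, x = 2.518 × 10^-3 mol, y = 2.934 × 10^-3 mol
mass of NaCl = 2.518 × 10^-3 × 58.44 = 0.1471 g

0.1471 g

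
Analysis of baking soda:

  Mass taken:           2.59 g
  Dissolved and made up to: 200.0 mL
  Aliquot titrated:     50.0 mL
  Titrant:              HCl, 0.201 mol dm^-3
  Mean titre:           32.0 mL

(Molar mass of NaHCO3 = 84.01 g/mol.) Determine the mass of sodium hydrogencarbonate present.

NaHCO3 + HCl → NaCl + H2O + CO2
n(HCl) per titration = 0.0320 × 0.201 = 6.43 × 10^-3 mol
n(NaHCO3) in each aliquot = 6.43 × 10^-3 mol (1:1 ratio)
n(NaHCO3) in the whole flask = 6.43 × 10^-3 × 200.0/50.0 = 0.0257 mol
mass of NaHCO3 = 0.0257 × 84.01 = 2.16 g

2.16 g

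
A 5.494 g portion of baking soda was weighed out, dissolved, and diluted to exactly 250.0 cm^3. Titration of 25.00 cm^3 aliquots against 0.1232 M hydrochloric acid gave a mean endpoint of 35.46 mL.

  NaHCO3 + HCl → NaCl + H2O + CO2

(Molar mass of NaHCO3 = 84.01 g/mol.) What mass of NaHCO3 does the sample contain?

3.670 g

n(HCl) per titration = 0.03546 × 0.1232 = 4.369 × 10^-3 mol
n(NaHCO3) in each aliquot = 4.369 × 10^-3 mol (1:1 ratio)
n(NaHCO3) in the whole flask = 4.369 × 10^-3 × 250.0/25.00 = 0.04369 mol
mass of NaHCO3 = 0.04369 × 84.01 = 3.670 g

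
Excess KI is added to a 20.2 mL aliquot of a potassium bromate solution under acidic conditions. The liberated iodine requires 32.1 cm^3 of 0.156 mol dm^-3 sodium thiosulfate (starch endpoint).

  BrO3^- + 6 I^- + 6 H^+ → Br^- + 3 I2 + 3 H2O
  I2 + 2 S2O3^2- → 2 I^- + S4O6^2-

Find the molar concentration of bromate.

0.0413 mol/L

n(S2O3^2-) = 0.0321 × 0.156 = 5.01 × 10^-3 mol
n(I2) = n(S2O3^2-)/2 = 2.50 × 10^-3 mol
From the 1:3 ratio, n(BrO3^-) in the aliquot = 1/3 × 2.50 × 10^-3 = 8.35 × 10^-4 mol
[BrO3^-] = 8.35 × 10^-4 / 0.0202 = 0.0413 mol/L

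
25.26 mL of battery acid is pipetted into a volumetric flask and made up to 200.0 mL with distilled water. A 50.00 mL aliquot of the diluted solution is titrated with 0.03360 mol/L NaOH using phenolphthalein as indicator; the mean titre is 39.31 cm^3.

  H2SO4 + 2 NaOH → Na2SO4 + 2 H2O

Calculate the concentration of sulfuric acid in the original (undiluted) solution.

0.1046 mol/L

n(NaOH) = 0.03931 × 0.03360 = 1.321 × 10^-3 mol
From the 1:2 ratio, n(H2SO4) in the aliquot = 1/2 × 1.321 × 10^-3 = 6.604 × 10^-4 mol
[H2SO4]_dilute = 6.604 × 10^-4 / 0.05000 = 0.01321 mol/L
Dilution factor = 200.0 / 25.26 = 7.918
[H2SO4]_stock = 0.01321 × 7.918 = 0.1046 mol/L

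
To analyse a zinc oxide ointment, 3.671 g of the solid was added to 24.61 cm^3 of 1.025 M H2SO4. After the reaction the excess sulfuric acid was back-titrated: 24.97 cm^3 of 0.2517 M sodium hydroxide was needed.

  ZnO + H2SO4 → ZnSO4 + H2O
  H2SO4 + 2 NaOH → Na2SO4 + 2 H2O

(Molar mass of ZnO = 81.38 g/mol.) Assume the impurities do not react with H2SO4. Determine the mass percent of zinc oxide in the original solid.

n(H2SO4) added = 0.02461 × 1.025 = 0.02523 mol
n(NaOH) used in back-titration = 0.02497 × 0.2517 = 6.285 × 10^-3 mol
From the 1:2 ratio, n(H2SO4) left over = 1/2 × 6.285 × 10^-3 = 3.142 × 10^-3 mol
n(H2SO4) consumed by analyte = 0.02523 − 3.142 × 10^-3 = 0.02208 mol
n(ZnO) = 0.02208 mol (1:1 ratio)
mass of ZnO = 0.02208 × 81.38 = 1.797 g
% ZnO = 1.797 / 3.671 × 100 = 48.95 %

48.95 %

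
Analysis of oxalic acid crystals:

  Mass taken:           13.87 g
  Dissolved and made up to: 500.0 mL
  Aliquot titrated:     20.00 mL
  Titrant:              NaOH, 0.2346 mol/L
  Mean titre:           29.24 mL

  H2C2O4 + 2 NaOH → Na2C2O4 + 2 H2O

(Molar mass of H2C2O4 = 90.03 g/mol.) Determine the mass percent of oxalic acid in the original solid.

n(NaOH) per titration = 0.02924 × 0.2346 = 6.860 × 10^-3 mol
From the 1:2 ratio, n(H2C2O4) in each aliquot = 1/2 × 6.860 × 10^-3 = 3.430 × 10^-3 mol
n(H2C2O4) in the whole flask = 3.430 × 10^-3 × 500.0/20.00 = 0.08575 mol
mass of H2C2O4 = 0.08575 × 90.03 = 7.720 g
% H2C2O4 = 7.720 / 13.87 × 100 = 55.66 %

55.66 %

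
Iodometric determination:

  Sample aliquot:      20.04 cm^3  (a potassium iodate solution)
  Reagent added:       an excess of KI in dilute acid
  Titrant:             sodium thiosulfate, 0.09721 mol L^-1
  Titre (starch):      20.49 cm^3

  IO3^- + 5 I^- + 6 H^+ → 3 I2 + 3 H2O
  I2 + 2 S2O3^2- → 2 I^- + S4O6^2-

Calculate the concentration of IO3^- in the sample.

n(S2O3^2-) = 0.02049 × 0.09721 = 1.992 × 10^-3 mol
n(I2) = n(S2O3^2-)/2 = 9.959 × 10^-4 mol
From the 1:3 ratio, n(IO3^-) in the aliquot = 1/3 × 9.959 × 10^-4 = 3.320 × 10^-4 mol
[IO3^-] = 3.320 × 10^-4 / 0.02004 = 0.01657 mol/L

0.01657 mol/L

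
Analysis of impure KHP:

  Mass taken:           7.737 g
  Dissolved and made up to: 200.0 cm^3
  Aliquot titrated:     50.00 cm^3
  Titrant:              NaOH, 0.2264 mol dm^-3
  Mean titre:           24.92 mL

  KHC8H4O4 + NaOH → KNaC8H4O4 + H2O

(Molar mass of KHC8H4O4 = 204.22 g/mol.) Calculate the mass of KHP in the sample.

n(NaOH) per titration = 0.02492 × 0.2264 = 5.642 × 10^-3 mol
n(KHC8H4O4) in each aliquot = 5.642 × 10^-3 mol (1:1 ratio)
n(KHC8H4O4) in the whole flask = 5.642 × 10^-3 × 200.0/50.00 = 0.02257 mol
mass of KHC8H4O4 = 0.02257 × 204.22 = 4.609 g

4.609 g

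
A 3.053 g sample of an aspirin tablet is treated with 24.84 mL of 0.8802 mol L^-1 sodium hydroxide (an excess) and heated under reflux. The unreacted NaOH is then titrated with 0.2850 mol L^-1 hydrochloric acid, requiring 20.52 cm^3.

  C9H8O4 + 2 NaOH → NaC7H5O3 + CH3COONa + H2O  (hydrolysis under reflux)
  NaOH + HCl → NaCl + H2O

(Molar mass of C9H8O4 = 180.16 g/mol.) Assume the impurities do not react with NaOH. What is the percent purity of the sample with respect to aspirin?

n(NaOH) added = 0.02484 × 0.8802 = 0.02186 mol
n(HCl) used in back-titration = 0.02052 × 0.2850 = 5.848 × 10^-3 mol
n(NaOH) left over = 5.848 × 10^-3 mol (1:1 ratio)
n(NaOH) consumed by analyte = 0.02186 − 5.848 × 10^-3 = 0.01602 mol
From the 1:2 ratio, n(C9H8O4) = 1/2 × 0.01602 = 8.008 × 10^-3 mol
mass of C9H8O4 = 8.008 × 10^-3 × 180.16 = 1.443 g
% C9H8O4 = 1.443 / 3.053 × 100 = 47.26 %

47.26 %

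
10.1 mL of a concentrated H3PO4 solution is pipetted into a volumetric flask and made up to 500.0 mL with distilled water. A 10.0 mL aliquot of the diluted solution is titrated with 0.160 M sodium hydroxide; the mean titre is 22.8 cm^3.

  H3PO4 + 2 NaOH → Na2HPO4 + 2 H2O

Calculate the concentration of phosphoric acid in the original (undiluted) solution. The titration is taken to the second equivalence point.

n(NaOH) = 0.0228 × 0.160 = 3.65 × 10^-3 mol
From the 1:2 ratio, n(H3PO4) in the aliquot = 1/2 × 3.65 × 10^-3 = 1.82 × 10^-3 mol
[H3PO4]_dilute = 1.82 × 10^-3 / 0.0100 = 0.182 mol/L
Dilution factor = 500.0 / 10.1 = 49.50
[H3PO4]_stock = 0.182 × 49.50 = 9.03 mol/L

9.03 M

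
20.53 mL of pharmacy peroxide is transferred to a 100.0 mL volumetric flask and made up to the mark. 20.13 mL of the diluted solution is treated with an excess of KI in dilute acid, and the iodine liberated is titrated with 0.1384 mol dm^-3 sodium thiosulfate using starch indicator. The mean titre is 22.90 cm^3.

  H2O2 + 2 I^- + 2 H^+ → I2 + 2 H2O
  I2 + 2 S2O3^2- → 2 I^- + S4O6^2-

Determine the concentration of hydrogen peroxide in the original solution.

0.3835 mol/L

n(S2O3^2-) = 0.02290 × 0.1384 = 3.169 × 10^-3 mol
n(I2) = n(S2O3^2-)/2 = 1.585 × 10^-3 mol
n(H2O2) in the aliquot = 1.585 × 10^-3 mol (1:1 ratio)
[H2O2]_dilute = 1.585 × 10^-3 / 0.02013 = 0.07872 mol/L
[H2O2]_original = 0.07872 × 100.0/20.53 = 0.3835 mol/L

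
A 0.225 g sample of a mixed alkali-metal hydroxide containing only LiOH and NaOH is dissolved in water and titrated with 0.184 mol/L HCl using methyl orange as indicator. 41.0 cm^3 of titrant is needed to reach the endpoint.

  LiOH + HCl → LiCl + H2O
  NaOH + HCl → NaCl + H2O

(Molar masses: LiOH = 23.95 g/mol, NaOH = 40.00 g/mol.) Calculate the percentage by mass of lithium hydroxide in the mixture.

n(HCl) = 0.0410 × 0.184 = 7.54 × 10^-3 mol
Let x = n(LiOH), y = n(NaOH).
Titrant: 1x + 1y = 7.54 × 10^-3;  mass: 23.95x + 40.00y = 0.225
Solving, x = 4.78 × 10^-3 mol, y = 2.76 × 10^-3 mol
mass of LiOH = 4.78 × 10^-3 × 23.95 = 0.115 g
% LiOH = 0.115 / 0.225 × 100 = 50.9 %

50.9 %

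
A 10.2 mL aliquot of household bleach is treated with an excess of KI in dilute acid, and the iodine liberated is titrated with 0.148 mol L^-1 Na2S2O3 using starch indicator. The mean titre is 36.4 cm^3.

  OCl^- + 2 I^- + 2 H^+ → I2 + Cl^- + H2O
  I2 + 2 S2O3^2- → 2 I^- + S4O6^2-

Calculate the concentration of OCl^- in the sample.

0.264 mol/L

n(S2O3^2-) = 0.0364 × 0.148 = 5.39 × 10^-3 mol
n(I2) = n(S2O3^2-)/2 = 2.69 × 10^-3 mol
n(OCl^-) in the aliquot = 2.69 × 10^-3 mol (1:1 ratio)
[OCl^-] = 2.69 × 10^-3 / 0.0102 = 0.264 mol/L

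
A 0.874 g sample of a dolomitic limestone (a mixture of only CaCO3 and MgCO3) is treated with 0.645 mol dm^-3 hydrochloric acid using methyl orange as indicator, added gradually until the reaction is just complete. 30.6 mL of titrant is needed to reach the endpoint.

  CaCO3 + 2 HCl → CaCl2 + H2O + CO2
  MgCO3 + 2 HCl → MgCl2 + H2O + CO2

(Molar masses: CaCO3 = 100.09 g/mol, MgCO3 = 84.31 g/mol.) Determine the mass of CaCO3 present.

n(HCl) = 0.0306 × 0.645 = 0.0197 mol
Let x = n(CaCO3), y = n(MgCO3).
Titrant: 2x + 2y = 0.0197;  mass: 100.09x + 84.31y = 0.874
Solving, x = 2.66 × 10^-3 mol, y = 7.21 × 10^-3 mol
mass of CaCO3 = 2.66 × 10^-3 × 100.09 = 0.266 g

0.266 g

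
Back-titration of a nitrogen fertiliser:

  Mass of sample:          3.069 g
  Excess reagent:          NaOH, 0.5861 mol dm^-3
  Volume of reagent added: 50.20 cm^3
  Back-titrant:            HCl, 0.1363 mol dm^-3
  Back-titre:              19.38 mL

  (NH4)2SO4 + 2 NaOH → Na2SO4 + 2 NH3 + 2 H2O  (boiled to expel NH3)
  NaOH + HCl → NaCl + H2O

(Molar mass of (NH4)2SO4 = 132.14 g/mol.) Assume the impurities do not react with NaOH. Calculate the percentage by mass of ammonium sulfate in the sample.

n(NaOH) added = 0.05020 × 0.5861 = 0.02942 mol
n(HCl) used in back-titration = 0.01938 × 0.1363 = 2.641 × 10^-3 mol
n(NaOH) left over = 2.641 × 10^-3 mol (1:1 ratio)
n(NaOH) consumed by analyte = 0.02942 − 2.641 × 10^-3 = 0.02678 mol
From the 1:2 ratio, n((NH4)2SO4) = 1/2 × 0.02678 = 0.01339 mol
mass of (NH4)2SO4 = 0.01339 × 132.14 = 1.769 g
% (NH4)2SO4 = 1.769 / 3.069 × 100 = 57.65 %

57.65 %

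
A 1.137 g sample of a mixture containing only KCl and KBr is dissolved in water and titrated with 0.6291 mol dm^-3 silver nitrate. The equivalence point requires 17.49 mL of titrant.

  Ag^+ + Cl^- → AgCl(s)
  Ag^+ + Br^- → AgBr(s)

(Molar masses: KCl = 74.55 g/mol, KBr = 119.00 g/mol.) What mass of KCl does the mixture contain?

n(AgNO3) = 0.01749 × 0.6291 = 0.01100 mol
Let x = n(KCl), y = n(KBr).
Titrant: 1x + 1y = 0.01100;  mass: 74.55x + 119.00y = 1.137
Solving, x = 3.877 × 10^-3 mol, y = 7.126 × 10^-3 mol
mass of KCl = 3.877 × 10^-3 × 74.55 = 0.2891 g

0.2891 g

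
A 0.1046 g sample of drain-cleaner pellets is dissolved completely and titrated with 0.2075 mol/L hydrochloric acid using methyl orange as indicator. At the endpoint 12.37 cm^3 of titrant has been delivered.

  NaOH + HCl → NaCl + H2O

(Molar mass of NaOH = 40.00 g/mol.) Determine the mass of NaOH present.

0.1027 g

n(HCl) = 0.01237 L × 0.2075 mol/L = 2.567 × 10^-3 mol
n(NaOH) = 2.567 × 10^-3 mol (1:1 ratio)
mass of NaOH = 2.567 × 10^-3 × 40.00 g/mol = 0.1027 g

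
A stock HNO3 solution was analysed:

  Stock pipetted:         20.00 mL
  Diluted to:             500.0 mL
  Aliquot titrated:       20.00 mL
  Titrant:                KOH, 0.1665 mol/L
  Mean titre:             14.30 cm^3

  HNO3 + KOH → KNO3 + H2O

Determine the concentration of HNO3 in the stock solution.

n(KOH) = 0.01430 × 0.1665 = 2.381 × 10^-3 mol
n(HNO3) in the aliquot = 2.381 × 10^-3 mol (1:1 ratio)
[HNO3]_dilute = 2.381 × 10^-3 / 0.02000 = 0.1190 mol/L
Dilution factor = 500.0 / 20.00 = 25.00
[HNO3]_stock = 0.1190 × 25.00 = 2.976 mol/L

2.976 mol/L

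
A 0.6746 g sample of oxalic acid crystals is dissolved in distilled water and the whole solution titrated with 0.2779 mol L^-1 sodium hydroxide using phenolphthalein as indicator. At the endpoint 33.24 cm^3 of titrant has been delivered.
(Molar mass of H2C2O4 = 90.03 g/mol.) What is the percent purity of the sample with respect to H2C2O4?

61.64 %

H2C2O4 + 2 NaOH → Na2C2O4 + 2 H2O
n(NaOH) = 0.03324 L × 0.2779 mol/L = 9.237 × 10^-3 mol
From the 1:2 ratio, n(H2C2O4) = 1/2 × 9.237 × 10^-3 = 4.619 × 10^-3 mol
mass of H2C2O4 = 4.619 × 10^-3 × 90.03 g/mol = 0.4158 g
% H2C2O4 = 0.4158 / 0.6746 × 100 = 61.64 %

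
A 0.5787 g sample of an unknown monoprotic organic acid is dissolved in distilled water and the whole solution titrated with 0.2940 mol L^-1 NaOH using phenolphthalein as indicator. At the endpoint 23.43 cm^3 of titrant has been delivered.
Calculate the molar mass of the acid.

84.01 g/mol

n(NaOH) = 0.02343 L × 0.2940 mol/L = 6.888 × 10^-3 mol
n(HA) = 6.888 × 10^-3 mol (1:1 ratio)
M = m / n = 0.5787 g / 6.888 × 10^-3 mol = 84.01 g/mol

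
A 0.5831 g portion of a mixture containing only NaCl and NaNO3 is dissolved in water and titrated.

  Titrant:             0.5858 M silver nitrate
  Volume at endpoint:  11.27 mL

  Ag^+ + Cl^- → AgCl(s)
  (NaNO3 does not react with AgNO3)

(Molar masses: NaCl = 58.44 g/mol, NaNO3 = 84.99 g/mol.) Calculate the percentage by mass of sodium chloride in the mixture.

n(AgNO3) = 0.01127 × 0.5858 = 6.602 × 10^-3 mol
Let x = n(NaCl), y = n(NaNO3).
Titrant: 1x = 6.602 × 10^-3;  mass: 58.44x + 84.99y = 0.5831
Solving, x = 6.602 × 10^-3 mol, y = 2.321 × 10^-3 mol
mass of NaCl = 6.602 × 10^-3 × 58.44 = 0.3858 g
% NaCl = 0.3858 / 0.5831 × 100 = 66.17 %

66.17 %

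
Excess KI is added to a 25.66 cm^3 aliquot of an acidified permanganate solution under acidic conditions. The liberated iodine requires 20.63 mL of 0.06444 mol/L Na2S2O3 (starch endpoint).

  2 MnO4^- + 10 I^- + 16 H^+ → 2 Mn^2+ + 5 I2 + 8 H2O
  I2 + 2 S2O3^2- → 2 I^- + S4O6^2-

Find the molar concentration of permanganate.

0.01036 mol/L

n(S2O3^2-) = 0.02063 × 0.06444 = 1.329 × 10^-3 mol
n(I2) = n(S2O3^2-)/2 = 6.647 × 10^-4 mol
From the 2:5 ratio, n(MnO4^-) in the aliquot = 2/5 × 6.647 × 10^-4 = 2.659 × 10^-4 mol
[MnO4^-] = 2.659 × 10^-4 / 0.02566 = 0.01036 mol/L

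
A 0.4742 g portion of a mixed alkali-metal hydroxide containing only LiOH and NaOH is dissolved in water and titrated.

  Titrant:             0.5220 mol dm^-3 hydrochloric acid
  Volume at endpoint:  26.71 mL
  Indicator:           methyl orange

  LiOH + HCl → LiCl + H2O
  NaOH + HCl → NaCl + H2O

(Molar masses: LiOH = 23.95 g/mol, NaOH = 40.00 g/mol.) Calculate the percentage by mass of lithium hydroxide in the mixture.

n(HCl) = 0.02671 × 0.5220 = 0.01394 mol
Let x = n(LiOH), y = n(NaOH).
Titrant: 1x + 1y = 0.01394;  mass: 23.95x + 40.00y = 0.4742
Solving, x = 5.203 × 10^-3 mol, y = 8.740 × 10^-3 mol
mass of LiOH = 5.203 × 10^-3 × 23.95 = 0.1246 g
% LiOH = 0.1246 / 0.4742 × 100 = 26.28 %

26.28 %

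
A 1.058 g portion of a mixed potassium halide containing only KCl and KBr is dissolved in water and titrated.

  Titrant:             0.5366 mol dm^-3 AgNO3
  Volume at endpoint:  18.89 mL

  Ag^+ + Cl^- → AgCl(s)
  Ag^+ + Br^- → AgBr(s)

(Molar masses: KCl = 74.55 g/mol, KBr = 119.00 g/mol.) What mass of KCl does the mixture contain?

n(AgNO3) = 0.01889 × 0.5366 = 0.01014 mol
Let x = n(KCl), y = n(KBr).
Titrant: 1x + 1y = 0.01014;  mass: 74.55x + 119.00y = 1.058
Solving, x = 3.335 × 10^-3 mol, y = 6.802 × 10^-3 mol
mass of KCl = 3.335 × 10^-3 × 74.55 = 0.2486 g

0.2486 g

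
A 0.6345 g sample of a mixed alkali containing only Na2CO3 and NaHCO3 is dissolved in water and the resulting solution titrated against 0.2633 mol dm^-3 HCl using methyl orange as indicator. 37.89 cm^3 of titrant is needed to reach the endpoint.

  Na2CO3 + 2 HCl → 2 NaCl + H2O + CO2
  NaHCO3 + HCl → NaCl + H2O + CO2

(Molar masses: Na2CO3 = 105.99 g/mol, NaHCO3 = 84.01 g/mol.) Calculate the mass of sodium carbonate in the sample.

n(HCl) = 0.03789 × 0.2633 = 9.976 × 10^-3 mol
Let x = n(Na2CO3), y = n(NaHCO3).
Titrant: 2x + 1y = 9.976 × 10^-3;  mass: 105.99x + 84.01y = 0.6345
Solving, x = 3.283 × 10^-3 mol, y = 3.411 × 10^-3 mol
mass of Na2CO3 = 3.283 × 10^-3 × 105.99 = 0.3479 g

0.3479 g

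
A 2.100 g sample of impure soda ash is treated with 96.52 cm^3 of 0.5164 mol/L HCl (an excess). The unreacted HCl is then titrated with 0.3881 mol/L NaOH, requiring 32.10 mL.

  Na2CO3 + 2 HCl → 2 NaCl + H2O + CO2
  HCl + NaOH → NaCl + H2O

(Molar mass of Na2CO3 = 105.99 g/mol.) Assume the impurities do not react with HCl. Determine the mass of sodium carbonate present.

1.981 g

n(HCl) added = 0.09652 × 0.5164 = 0.04984 mol
n(NaOH) used in back-titration = 0.03210 × 0.3881 = 0.01246 mol
n(HCl) left over = 0.01246 mol (1:1 ratio)
n(HCl) consumed by analyte = 0.04984 − 0.01246 = 0.03738 mol
From the 1:2 ratio, n(Na2CO3) = 1/2 × 0.03738 = 0.01869 mol
mass of Na2CO3 = 0.01869 × 105.99 = 1.981 g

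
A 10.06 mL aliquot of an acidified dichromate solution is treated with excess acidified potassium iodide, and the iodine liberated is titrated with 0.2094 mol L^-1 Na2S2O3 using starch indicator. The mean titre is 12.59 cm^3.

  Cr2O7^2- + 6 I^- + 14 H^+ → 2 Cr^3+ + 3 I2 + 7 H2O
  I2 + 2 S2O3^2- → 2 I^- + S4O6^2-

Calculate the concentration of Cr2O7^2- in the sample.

n(S2O3^2-) = 0.01259 × 0.2094 = 2.636 × 10^-3 mol
n(I2) = n(S2O3^2-)/2 = 1.318 × 10^-3 mol
From the 1:3 ratio, n(Cr2O7^2-) in the aliquot = 1/3 × 1.318 × 10^-3 = 4.394 × 10^-4 mol
[Cr2O7^2-] = 4.394 × 10^-4 / 0.01006 = 0.04368 mol/L

0.04368 mol/L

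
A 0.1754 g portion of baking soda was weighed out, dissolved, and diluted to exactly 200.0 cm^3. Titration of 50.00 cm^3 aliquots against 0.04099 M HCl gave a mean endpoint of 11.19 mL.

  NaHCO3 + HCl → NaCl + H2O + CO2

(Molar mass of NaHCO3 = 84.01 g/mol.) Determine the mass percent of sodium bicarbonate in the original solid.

87.88 %

n(HCl) per titration = 0.01119 × 0.04099 = 4.587 × 10^-4 mol
n(NaHCO3) in each aliquot = 4.587 × 10^-4 mol (1:1 ratio)
n(NaHCO3) in the whole flask = 4.587 × 10^-4 × 200.0/50.00 = 1.835 × 10^-3 mol
mass of NaHCO3 = 1.835 × 10^-3 × 84.01 = 0.1541 g
% NaHCO3 = 0.1541 / 0.1754 × 100 = 87.88 %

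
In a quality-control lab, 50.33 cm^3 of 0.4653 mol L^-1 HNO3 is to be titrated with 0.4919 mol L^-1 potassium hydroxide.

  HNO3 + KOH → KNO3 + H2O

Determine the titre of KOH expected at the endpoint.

47.61 mL

n(HNO3) = 0.05033 L × 0.4653 mol/L = 0.02342 mol
n(KOH) = 0.02342 mol (1:1 stoichiometry)
V(KOH) = 0.02342 mol / 0.4919 mol/L = 0.04761 L = 47.61 mL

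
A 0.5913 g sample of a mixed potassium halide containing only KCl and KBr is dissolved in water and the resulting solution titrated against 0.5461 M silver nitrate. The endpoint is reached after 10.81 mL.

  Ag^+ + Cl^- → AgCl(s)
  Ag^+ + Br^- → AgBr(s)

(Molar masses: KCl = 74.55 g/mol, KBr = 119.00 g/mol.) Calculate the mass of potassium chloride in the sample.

0.1865 g

n(AgNO3) = 0.01081 × 0.5461 = 5.903 × 10^-3 mol
Let x = n(KCl), y = n(KBr).
Titrant: 1x + 1y = 5.903 × 10^-3;  mass: 74.55x + 119.00y = 0.5913
Solving, x = 2.502 × 10^-3 mol, y = 3.402 × 10^-3 mol
mass of KCl = 2.502 × 10^-3 × 74.55 = 0.1865 g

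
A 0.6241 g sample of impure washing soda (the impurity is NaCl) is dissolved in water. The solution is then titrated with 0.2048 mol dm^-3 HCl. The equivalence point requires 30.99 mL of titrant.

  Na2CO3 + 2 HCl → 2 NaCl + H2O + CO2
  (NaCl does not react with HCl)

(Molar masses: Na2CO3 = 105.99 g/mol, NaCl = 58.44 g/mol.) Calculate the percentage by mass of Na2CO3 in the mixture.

53.89 %

n(HCl) = 0.03099 × 0.2048 = 6.347 × 10^-3 mol
Let x = n(Na2CO3), y = n(NaCl).
Titrant: 2x = 6.347 × 10^-3;  mass: 105.99x + 58.44y = 0.6241
Solving, x = 3.173 × 10^-3 mol, y = 4.924 × 10^-3 mol
mass of Na2CO3 = 3.173 × 10^-3 × 105.99 = 0.3363 g
% Na2CO3 = 0.3363 / 0.6241 × 100 = 53.89 %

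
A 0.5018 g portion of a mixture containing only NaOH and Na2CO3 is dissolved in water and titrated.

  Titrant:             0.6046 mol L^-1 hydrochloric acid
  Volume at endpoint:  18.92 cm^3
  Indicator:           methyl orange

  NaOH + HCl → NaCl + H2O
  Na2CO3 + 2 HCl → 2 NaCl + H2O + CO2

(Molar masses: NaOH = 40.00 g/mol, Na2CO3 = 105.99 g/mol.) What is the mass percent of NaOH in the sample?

64.05 %

n(HCl) = 0.01892 × 0.6046 = 0.01144 mol
Let x = n(NaOH), y = n(Na2CO3).
Titrant: 1x + 2y = 0.01144;  mass: 40.00x + 105.99y = 0.5018
Solving, x = 8.035 × 10^-3 mol, y = 1.702 × 10^-3 mol
mass of NaOH = 8.035 × 10^-3 × 40.00 = 0.3214 g
% NaOH = 0.3214 / 0.5018 × 100 = 64.05 %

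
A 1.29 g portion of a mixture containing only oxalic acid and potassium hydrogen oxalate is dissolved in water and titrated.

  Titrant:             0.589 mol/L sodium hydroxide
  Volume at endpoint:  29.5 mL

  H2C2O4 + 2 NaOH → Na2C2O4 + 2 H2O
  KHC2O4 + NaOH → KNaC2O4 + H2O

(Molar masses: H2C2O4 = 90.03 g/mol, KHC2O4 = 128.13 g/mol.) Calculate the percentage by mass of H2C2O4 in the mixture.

39.3 %

n(NaOH) = 0.0295 × 0.589 = 0.0174 mol
Let x = n(H2C2O4), y = n(KHC2O4).
Titrant: 2x + 1y = 0.0174;  mass: 90.03x + 128.13y = 1.29
Solving, x = 5.63 × 10^-3 mol, y = 6.11 × 10^-3 mol
mass of H2C2O4 = 5.63 × 10^-3 × 90.03 = 0.507 g
% H2C2O4 = 0.507 / 1.29 × 100 = 39.3 %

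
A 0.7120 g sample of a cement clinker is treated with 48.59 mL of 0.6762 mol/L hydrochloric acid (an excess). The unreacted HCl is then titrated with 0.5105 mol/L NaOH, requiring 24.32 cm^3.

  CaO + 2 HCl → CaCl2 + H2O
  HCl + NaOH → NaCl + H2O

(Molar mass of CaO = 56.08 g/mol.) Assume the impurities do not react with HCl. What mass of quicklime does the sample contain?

n(HCl) added = 0.04859 × 0.6762 = 0.03286 mol
n(NaOH) used in back-titration = 0.02432 × 0.5105 = 0.01242 mol
n(HCl) left over = 0.01242 mol (1:1 ratio)
n(HCl) consumed by analyte = 0.03286 − 0.01242 = 0.02044 mol
From the 1:2 ratio, n(CaO) = 1/2 × 0.02044 = 0.01022 mol
mass of CaO = 0.01022 × 56.08 = 0.5732 g

0.5732 g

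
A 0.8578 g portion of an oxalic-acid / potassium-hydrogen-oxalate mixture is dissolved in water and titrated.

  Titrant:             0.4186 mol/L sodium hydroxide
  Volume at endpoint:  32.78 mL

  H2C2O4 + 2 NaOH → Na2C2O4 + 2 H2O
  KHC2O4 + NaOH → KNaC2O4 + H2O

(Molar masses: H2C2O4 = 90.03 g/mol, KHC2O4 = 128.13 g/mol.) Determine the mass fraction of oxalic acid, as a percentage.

56.85 %

n(NaOH) = 0.03278 × 0.4186 = 0.01372 mol
Let x = n(H2C2O4), y = n(KHC2O4).
Titrant: 2x + 1y = 0.01372;  mass: 90.03x + 128.13y = 0.8578
Solving, x = 5.416 × 10^-3 mol, y = 2.889 × 10^-3 mol
mass of H2C2O4 = 5.416 × 10^-3 × 90.03 = 0.4876 g
% H2C2O4 = 0.4876 / 0.8578 × 100 = 56.85 %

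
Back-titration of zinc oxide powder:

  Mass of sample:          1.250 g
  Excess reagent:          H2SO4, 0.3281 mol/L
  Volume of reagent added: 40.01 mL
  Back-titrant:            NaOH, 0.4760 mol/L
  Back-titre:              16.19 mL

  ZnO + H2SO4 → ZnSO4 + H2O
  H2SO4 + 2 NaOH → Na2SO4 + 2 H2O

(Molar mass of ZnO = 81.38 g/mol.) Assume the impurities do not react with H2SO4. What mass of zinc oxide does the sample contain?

0.7547 g

n(H2SO4) added = 0.04001 × 0.3281 = 0.01313 mol
n(NaOH) used in back-titration = 0.01619 × 0.4760 = 7.706 × 10^-3 mol
From the 1:2 ratio, n(H2SO4) left over = 1/2 × 7.706 × 10^-3 = 3.853 × 10^-3 mol
n(H2SO4) consumed by analyte = 0.01313 − 3.853 × 10^-3 = 9.274 × 10^-3 mol
n(ZnO) = 9.274 × 10^-3 mol (1:1 ratio)
mass of ZnO = 9.274 × 10^-3 × 81.38 = 0.7547 g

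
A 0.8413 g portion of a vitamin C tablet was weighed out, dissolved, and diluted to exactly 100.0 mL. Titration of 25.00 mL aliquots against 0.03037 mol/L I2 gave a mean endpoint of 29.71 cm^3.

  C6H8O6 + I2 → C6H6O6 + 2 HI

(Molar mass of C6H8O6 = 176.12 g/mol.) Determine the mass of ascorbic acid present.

n(I2) per titration = 0.02971 × 0.03037 = 9.023 × 10^-4 mol
n(C6H8O6) in each aliquot = 9.023 × 10^-4 mol (1:1 ratio)
n(C6H8O6) in the whole flask = 9.023 × 10^-4 × 100.0/25.00 = 3.609 × 10^-3 mol
mass of C6H8O6 = 3.609 × 10^-3 × 176.12 = 0.6356 g

0.6356 g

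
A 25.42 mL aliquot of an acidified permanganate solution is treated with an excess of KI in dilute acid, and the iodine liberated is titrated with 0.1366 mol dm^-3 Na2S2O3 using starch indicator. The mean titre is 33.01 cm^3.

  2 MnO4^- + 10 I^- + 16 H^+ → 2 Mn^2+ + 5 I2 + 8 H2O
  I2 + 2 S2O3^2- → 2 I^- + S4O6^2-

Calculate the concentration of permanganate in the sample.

0.03548 mol/L

n(S2O3^2-) = 0.03301 × 0.1366 = 4.509 × 10^-3 mol
n(I2) = n(S2O3^2-)/2 = 2.255 × 10^-3 mol
From the 2:5 ratio, n(MnO4^-) in the aliquot = 2/5 × 2.255 × 10^-3 = 9.018 × 10^-4 mol
[MnO4^-] = 9.018 × 10^-4 / 0.02542 = 0.03548 mol/L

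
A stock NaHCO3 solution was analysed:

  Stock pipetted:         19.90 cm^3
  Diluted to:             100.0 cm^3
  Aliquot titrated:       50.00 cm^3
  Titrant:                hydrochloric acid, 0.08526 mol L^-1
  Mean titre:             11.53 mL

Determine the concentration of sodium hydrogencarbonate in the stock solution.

NaHCO3 + HCl → NaCl + H2O + CO2
n(HCl) = 0.01153 × 0.08526 = 9.830 × 10^-4 mol
n(NaHCO3) in the aliquot = 9.830 × 10^-4 mol (1:1 ratio)
[NaHCO3]_dilute = 9.830 × 10^-4 / 0.05000 = 0.01966 mol/L
Dilution factor = 100.0 / 19.90 = 5.025
[NaHCO3]_stock = 0.01966 × 5.025 = 0.09880 mol/L

0.09880 mol/L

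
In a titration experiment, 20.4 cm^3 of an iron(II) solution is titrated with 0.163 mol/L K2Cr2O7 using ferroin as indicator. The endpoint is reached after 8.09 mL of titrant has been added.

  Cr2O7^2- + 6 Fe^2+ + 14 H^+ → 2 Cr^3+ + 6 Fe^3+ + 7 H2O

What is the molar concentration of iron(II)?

0.388 mol/L

n(K2Cr2O7) = 0.00809 L × 0.163 mol/L = 1.32 × 10^-3 mol
From the 6:1 mole ratio, n(Fe2+) = 6/1 × 1.32 × 10^-3 = 7.91 × 10^-3 mol
[Fe2+] = 7.91 × 10^-3 mol / 0.0204 L = 0.388 mol/L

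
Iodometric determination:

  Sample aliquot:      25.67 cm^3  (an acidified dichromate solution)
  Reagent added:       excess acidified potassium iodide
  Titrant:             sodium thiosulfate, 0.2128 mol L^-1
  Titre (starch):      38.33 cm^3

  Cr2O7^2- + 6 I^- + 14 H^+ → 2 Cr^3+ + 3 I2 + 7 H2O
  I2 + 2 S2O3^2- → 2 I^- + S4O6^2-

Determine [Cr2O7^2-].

0.05296 mol/L

n(S2O3^2-) = 0.03833 × 0.2128 = 8.157 × 10^-3 mol
n(I2) = n(S2O3^2-)/2 = 4.078 × 10^-3 mol
From the 1:3 ratio, n(Cr2O7^2-) in the aliquot = 1/3 × 4.078 × 10^-3 = 1.359 × 10^-3 mol
[Cr2O7^2-] = 1.359 × 10^-3 / 0.02567 = 0.05296 mol/L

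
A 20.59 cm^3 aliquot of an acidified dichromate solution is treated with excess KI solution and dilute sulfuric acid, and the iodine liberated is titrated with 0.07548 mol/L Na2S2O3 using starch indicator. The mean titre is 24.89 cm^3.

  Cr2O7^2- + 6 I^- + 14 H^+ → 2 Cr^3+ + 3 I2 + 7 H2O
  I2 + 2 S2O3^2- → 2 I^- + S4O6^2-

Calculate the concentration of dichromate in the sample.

0.01521 mol/L

n(S2O3^2-) = 0.02489 × 0.07548 = 1.879 × 10^-3 mol
n(I2) = n(S2O3^2-)/2 = 9.393 × 10^-4 mol
From the 1:3 ratio, n(Cr2O7^2-) in the aliquot = 1/3 × 9.393 × 10^-4 = 3.131 × 10^-4 mol
[Cr2O7^2-] = 3.131 × 10^-4 / 0.02059 = 0.01521 mol/L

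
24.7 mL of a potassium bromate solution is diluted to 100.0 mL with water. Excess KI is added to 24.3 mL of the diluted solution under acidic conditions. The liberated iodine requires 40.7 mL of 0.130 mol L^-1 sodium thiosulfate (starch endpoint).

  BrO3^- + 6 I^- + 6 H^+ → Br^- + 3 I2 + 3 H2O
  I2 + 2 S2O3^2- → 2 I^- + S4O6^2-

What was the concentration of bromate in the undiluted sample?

n(S2O3^2-) = 0.0407 × 0.130 = 5.29 × 10^-3 mol
n(I2) = n(S2O3^2-)/2 = 2.65 × 10^-3 mol
From the 1:3 ratio, n(BrO3^-) in the aliquot = 1/3 × 2.65 × 10^-3 = 8.82 × 10^-4 mol
[BrO3^-]_dilute = 8.82 × 10^-4 / 0.0243 = 0.0363 mol/L
[BrO3^-]_original = 0.0363 × 100.0/24.7 = 0.147 mol/L

0.147 mol/L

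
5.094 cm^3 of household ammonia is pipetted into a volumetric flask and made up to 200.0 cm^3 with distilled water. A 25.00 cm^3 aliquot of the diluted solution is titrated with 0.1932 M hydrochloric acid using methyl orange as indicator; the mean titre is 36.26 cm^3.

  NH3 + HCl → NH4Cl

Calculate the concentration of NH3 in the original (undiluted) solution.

n(HCl) = 0.03626 × 0.1932 = 7.005 × 10^-3 mol
n(NH3) in the aliquot = 7.005 × 10^-3 mol (1:1 ratio)
[NH3]_dilute = 7.005 × 10^-3 / 0.02500 = 0.2802 mol/L
Dilution factor = 200.0 / 5.094 = 39.26
[NH3]_stock = 0.2802 × 39.26 = 11.00 mol/L

11.00 M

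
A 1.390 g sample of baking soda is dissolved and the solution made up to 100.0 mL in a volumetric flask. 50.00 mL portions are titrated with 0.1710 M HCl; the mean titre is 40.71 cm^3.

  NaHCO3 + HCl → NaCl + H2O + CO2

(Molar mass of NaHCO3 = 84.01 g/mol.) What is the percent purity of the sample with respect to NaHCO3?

n(HCl) per titration = 0.04071 × 0.1710 = 6.961 × 10^-3 mol
n(NaHCO3) in each aliquot = 6.961 × 10^-3 mol (1:1 ratio)
n(NaHCO3) in the whole flask = 6.961 × 10^-3 × 100.0/50.00 = 0.01392 mol
mass of NaHCO3 = 0.01392 × 84.01 = 1.170 g
% NaHCO3 = 1.170 / 1.390 × 100 = 84.15 %

84.15 %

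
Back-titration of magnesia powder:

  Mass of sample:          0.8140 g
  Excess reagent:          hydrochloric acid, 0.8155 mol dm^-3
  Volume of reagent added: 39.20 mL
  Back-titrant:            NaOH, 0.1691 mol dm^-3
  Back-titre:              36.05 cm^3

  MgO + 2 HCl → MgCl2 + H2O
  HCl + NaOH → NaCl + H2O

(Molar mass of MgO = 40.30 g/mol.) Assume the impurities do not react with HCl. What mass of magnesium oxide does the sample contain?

n(HCl) added = 0.03920 × 0.8155 = 0.03197 mol
n(NaOH) used in back-titration = 0.03605 × 0.1691 = 6.096 × 10^-3 mol
n(HCl) left over = 6.096 × 10^-3 mol (1:1 ratio)
n(HCl) consumed by analyte = 0.03197 − 6.096 × 10^-3 = 0.02587 mol
From the 1:2 ratio, n(MgO) = 1/2 × 0.02587 = 0.01294 mol
mass of MgO = 0.01294 × 40.30 = 0.5213 g

0.5213 g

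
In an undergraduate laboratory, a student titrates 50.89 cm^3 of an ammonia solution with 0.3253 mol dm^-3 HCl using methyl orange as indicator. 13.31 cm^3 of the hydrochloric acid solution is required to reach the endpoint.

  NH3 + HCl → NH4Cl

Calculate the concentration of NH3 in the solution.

0.08508 mol/L

n(HCl) = 0.01331 L × 0.3253 mol/L = 4.330 × 10^-3 mol
n(NH3) = 4.330 × 10^-3 mol (1:1 mole ratio)
[NH3] = 4.330 × 10^-3 mol / 0.05089 L = 0.08508 mol/L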